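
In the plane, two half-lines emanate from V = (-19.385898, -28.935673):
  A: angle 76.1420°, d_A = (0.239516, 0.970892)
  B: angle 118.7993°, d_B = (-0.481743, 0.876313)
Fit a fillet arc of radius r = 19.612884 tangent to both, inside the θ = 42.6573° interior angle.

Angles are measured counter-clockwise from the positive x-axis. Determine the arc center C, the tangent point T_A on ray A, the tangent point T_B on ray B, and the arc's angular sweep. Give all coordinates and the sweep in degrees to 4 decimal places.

bisector direction at 97.4706° = (-0.130018,0.991512)
center distance |VC| = r/sin(θ/2) = 19.612884/sin(21.3286°) = 53.923464
C = V + |VC|·bis = (-26.3969,24.5301)
T_A = V + ((C−V)·d_A)·d_A = V + 50.2302·d_A = (-7.3549,19.8325)
T_B = V + ((C−V)·d_B)·d_B = V + 50.2302·d_B = (-43.5840,15.0817)
sweep = 180° − θ = 137.3427°

center=(-26.3969,24.5301) T_A=(-7.3549,19.8325) T_B=(-43.5840,15.0817) sweep=137.3427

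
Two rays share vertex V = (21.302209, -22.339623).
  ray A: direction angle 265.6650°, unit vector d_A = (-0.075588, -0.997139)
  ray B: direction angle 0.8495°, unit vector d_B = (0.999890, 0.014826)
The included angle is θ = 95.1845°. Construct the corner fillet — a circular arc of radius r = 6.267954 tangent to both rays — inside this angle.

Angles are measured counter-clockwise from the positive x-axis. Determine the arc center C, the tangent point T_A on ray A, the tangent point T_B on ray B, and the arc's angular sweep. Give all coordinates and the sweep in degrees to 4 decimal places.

bisector direction at 313.2572° = (0.685275,-0.728284)
center distance |VC| = r/sin(θ/2) = 6.267954/sin(47.5922°) = 8.488974
C = V + |VC|·bis = (27.1195,-28.5220)
T_A = V + ((C−V)·d_A)·d_A = V + 5.7250·d_A = (20.8695,-28.0482)
T_B = V + ((C−V)·d_B)·d_B = V + 5.7250·d_B = (27.0266,-22.2547)
sweep = 180° − θ = 84.8155°

center=(27.1195,-28.5220) T_A=(20.8695,-28.0482) T_B=(27.0266,-22.2547) sweep=84.8155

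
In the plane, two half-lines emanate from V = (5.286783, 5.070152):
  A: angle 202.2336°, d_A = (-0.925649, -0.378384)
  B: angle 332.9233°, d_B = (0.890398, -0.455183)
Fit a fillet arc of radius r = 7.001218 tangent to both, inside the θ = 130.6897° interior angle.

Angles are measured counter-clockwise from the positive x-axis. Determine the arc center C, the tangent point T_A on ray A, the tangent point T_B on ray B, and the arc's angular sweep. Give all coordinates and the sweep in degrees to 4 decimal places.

center=(4.9613,-2.6265) T_A=(2.3122,3.8542) T_B=(8.1481,3.6074) sweep=49.3103

bisector direction at 267.5784° = (-0.042251,-0.999107)
center distance |VC| = r/sin(θ/2) = 7.001218/sin(65.3448°) = 7.703508
C = V + |VC|·bis = (4.9613,-2.6265)
T_A = V + ((C−V)·d_A)·d_A = V + 3.2136·d_A = (2.3122,3.8542)
T_B = V + ((C−V)·d_B)·d_B = V + 3.2136·d_B = (8.1481,3.6074)
sweep = 180° − θ = 49.3103°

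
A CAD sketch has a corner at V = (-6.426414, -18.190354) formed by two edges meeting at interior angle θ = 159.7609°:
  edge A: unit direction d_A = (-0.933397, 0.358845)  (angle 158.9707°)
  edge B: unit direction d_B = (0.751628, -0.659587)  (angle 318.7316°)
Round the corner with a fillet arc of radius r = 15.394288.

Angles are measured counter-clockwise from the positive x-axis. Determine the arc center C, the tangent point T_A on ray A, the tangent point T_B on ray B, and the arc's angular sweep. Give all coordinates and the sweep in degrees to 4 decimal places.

center=(-14.5151,-31.5734) T_A=(-8.9910,-17.2044) T_B=(-4.3613,-20.0026) sweep=20.2391

bisector direction at 238.8512° = (-0.517263,-0.855826)
center distance |VC| = r/sin(θ/2) = 15.394288/sin(79.8804°) = 15.637557
C = V + |VC|·bis = (-14.5151,-31.5734)
T_A = V + ((C−V)·d_A)·d_A = V + 2.7476·d_A = (-8.9910,-17.2044)
T_B = V + ((C−V)·d_B)·d_B = V + 2.7476·d_B = (-4.3613,-20.0026)
sweep = 180° − θ = 20.2391°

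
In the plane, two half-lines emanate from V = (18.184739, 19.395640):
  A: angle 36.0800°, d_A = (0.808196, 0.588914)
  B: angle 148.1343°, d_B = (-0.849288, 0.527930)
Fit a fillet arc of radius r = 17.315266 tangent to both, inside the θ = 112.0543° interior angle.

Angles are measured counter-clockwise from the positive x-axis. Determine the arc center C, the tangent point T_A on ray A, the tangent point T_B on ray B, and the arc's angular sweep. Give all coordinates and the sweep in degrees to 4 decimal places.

bisector direction at 92.1072° = (-0.036768,0.999324)
center distance |VC| = r/sin(θ/2) = 17.315266/sin(56.0271°) = 20.879314
C = V + |VC|·bis = (17.4170,40.2608)
T_A = V + ((C−V)·d_A)·d_A = V + 11.6674·d_A = (27.6142,26.2667)
T_B = V + ((C−V)·d_B)·d_B = V + 11.6674·d_B = (8.2758,25.5552)
sweep = 180° − θ = 67.9457°

center=(17.4170,40.2608) T_A=(27.6142,26.2667) T_B=(8.2758,25.5552) sweep=67.9457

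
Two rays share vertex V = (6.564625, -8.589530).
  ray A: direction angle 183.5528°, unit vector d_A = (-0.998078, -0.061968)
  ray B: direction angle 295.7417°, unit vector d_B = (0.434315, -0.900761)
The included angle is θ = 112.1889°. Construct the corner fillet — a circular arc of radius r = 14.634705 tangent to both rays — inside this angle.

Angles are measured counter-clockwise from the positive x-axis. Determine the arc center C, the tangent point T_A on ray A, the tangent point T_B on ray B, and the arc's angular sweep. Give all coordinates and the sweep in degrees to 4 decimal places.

bisector direction at 239.6472° = (-0.505322,-0.862931)
center distance |VC| = r/sin(θ/2) = 14.634705/sin(56.0945°) = 17.633062
C = V + |VC|·bis = (-2.3458,-23.8056)
T_A = V + ((C−V)·d_A)·d_A = V + 9.8362·d_A = (-3.2526,-9.1991)
T_B = V + ((C−V)·d_B)·d_B = V + 9.8362·d_B = (10.8366,-17.4496)
sweep = 180° − θ = 67.8111°

center=(-2.3458,-23.8056) T_A=(-3.2526,-9.1991) T_B=(10.8366,-17.4496) sweep=67.8111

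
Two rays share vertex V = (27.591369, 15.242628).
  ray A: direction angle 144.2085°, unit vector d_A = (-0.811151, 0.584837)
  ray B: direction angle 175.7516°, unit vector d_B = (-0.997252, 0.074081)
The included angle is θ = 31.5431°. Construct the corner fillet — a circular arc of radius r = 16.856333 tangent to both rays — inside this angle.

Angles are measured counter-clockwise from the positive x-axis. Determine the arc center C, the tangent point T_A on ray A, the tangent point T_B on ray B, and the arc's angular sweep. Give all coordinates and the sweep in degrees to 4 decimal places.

bisector direction at 159.9801° = (-0.939573,0.342347)
center distance |VC| = r/sin(θ/2) = 16.856333/sin(15.7715°) = 62.016860
C = V + |VC|·bis = (-30.6780,36.4739)
T_A = V + ((C−V)·d_A)·d_A = V + 59.6821·d_A = (-20.8198,50.1470)
T_B = V + ((C−V)·d_B)·d_B = V + 59.6821·d_B = (-31.9268,19.6639)
sweep = 180° − θ = 148.4569°

center=(-30.6780,36.4739) T_A=(-20.8198,50.1470) T_B=(-31.9268,19.6639) sweep=148.4569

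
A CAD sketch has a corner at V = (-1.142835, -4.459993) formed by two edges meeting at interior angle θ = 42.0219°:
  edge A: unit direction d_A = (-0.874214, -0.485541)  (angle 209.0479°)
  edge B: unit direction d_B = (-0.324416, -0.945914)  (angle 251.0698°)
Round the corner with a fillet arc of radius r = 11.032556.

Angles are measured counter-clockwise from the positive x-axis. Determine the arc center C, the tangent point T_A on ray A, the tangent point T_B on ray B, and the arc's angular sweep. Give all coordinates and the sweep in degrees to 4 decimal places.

bisector direction at 230.0588° = (-0.642000,-0.766704)
center distance |VC| = r/sin(θ/2) = 11.032556/sin(21.0110°) = 30.770235
C = V + |VC|·bis = (-20.8973,-28.0517)
T_A = V + ((C−V)·d_A)·d_A = V + 28.7244·d_A = (-26.2541,-18.4068)
T_B = V + ((C−V)·d_B)·d_B = V + 28.7244·d_B = (-10.4615,-31.6308)
sweep = 180° − θ = 137.9781°

center=(-20.8973,-28.0517) T_A=(-26.2541,-18.4068) T_B=(-10.4615,-31.6308) sweep=137.9781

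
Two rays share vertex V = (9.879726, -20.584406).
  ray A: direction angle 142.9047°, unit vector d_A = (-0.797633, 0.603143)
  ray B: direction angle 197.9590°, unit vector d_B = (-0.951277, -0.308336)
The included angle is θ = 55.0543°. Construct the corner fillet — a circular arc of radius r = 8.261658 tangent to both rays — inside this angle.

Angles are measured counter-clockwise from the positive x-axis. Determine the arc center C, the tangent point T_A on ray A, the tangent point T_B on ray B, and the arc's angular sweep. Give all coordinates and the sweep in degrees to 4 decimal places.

center=(-7.7474,-17.6131) T_A=(-2.7645,-11.0233) T_B=(-5.2001,-25.4722) sweep=124.9457

bisector direction at 170.4318° = (-0.986089,0.166221)
center distance |VC| = r/sin(θ/2) = 8.261658/sin(27.5271°) = 17.875842
C = V + |VC|·bis = (-7.7474,-17.6131)
T_A = V + ((C−V)·d_A)·d_A = V + 15.8522·d_A = (-2.7645,-11.0233)
T_B = V + ((C−V)·d_B)·d_B = V + 15.8522·d_B = (-5.2001,-25.4722)
sweep = 180° − θ = 124.9457°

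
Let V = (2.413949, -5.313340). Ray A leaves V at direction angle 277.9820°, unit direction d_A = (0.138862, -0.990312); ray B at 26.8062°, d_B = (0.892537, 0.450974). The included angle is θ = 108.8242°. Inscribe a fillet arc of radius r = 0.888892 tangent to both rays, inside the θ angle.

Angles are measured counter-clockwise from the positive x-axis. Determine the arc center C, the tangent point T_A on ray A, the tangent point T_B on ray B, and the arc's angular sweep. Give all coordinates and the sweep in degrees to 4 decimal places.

bisector direction at 332.3941° = (0.886156,-0.463387)
center distance |VC| = r/sin(θ/2) = 0.888892/sin(54.4121°) = 1.093047
C = V + |VC|·bis = (3.3826,-5.8198)
T_A = V + ((C−V)·d_A)·d_A = V + 0.6361·d_A = (2.5023,-5.9433)
T_B = V + ((C−V)·d_B)·d_B = V + 0.6361·d_B = (2.9817,-5.0265)
sweep = 180° − θ = 71.1758°

center=(3.3826,-5.8198) T_A=(2.5023,-5.9433) T_B=(2.9817,-5.0265) sweep=71.1758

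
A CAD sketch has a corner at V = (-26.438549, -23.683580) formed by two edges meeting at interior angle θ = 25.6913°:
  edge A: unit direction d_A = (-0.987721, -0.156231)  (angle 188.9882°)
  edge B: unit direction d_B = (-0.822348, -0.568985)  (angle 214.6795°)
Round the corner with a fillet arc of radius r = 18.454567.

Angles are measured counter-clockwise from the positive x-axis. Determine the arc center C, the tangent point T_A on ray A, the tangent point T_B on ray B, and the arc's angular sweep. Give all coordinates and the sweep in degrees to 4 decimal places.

bisector direction at 201.8338° = (-0.928266,-0.371916)
center distance |VC| = r/sin(θ/2) = 18.454567/sin(12.8456°) = 83.007022
C = V + |VC|·bis = (-103.4912,-54.5552)
T_A = V + ((C−V)·d_A)·d_A = V + 80.9296·d_A = (-106.3743,-36.3273)
T_B = V + ((C−V)·d_B)·d_B = V + 80.9296·d_B = (-92.9908,-69.7313)
sweep = 180° − θ = 154.3087°

center=(-103.4912,-54.5552) T_A=(-106.3743,-36.3273) T_B=(-92.9908,-69.7313) sweep=154.3087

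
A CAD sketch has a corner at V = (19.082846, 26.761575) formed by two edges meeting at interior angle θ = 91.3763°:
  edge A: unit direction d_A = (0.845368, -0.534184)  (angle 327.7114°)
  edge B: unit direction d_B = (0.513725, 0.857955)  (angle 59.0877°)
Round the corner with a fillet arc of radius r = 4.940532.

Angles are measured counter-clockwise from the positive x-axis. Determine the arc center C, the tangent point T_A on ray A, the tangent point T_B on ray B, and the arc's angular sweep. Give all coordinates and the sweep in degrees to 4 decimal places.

bisector direction at 13.3996° = (0.972778,0.231740)
center distance |VC| = r/sin(θ/2) = 4.940532/sin(45.6882°) = 6.904540
C = V + |VC|·bis = (25.7994,28.3616)
T_A = V + ((C−V)·d_A)·d_A = V + 4.8233·d_A = (23.1603,24.1851)
T_B = V + ((C−V)·d_B)·d_B = V + 4.8233·d_B = (21.5607,30.8997)
sweep = 180° − θ = 88.6237°

center=(25.7994,28.3616) T_A=(23.1603,24.1851) T_B=(21.5607,30.8997) sweep=88.6237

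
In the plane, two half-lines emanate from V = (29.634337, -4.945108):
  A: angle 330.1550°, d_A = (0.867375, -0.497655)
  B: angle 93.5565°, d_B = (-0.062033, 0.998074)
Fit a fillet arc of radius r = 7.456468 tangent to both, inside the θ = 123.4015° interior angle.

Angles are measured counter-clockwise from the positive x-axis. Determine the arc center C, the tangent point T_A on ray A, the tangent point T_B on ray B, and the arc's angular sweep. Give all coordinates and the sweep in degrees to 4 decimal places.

center=(36.8274,-0.4755) T_A=(33.1166,-6.9431) T_B=(29.3853,-0.9381) sweep=56.5985

bisector direction at 31.8558° = (0.849380,0.527783)
center distance |VC| = r/sin(θ/2) = 7.456468/sin(61.7007°) = 8.468606
C = V + |VC|·bis = (36.8274,-0.4755)
T_A = V + ((C−V)·d_A)·d_A = V + 4.0148·d_A = (33.1166,-6.9431)
T_B = V + ((C−V)·d_B)·d_B = V + 4.0148·d_B = (29.3853,-0.9381)
sweep = 180° − θ = 56.5985°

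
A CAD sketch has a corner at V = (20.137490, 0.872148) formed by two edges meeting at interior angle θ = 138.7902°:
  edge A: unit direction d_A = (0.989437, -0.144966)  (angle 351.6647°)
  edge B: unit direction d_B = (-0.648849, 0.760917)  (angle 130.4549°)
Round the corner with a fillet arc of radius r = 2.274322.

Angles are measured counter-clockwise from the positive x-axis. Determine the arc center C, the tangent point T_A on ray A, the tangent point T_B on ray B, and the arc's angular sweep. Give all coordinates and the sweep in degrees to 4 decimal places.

bisector direction at 61.0598° = (0.483897,0.875125)
center distance |VC| = r/sin(θ/2) = 2.274322/sin(69.3951°) = 2.429755
C = V + |VC|·bis = (21.3132,2.9985)
T_A = V + ((C−V)·d_A)·d_A = V + 0.8551·d_A = (20.9835,0.7482)
T_B = V + ((C−V)·d_B)·d_B = V + 0.8551·d_B = (19.5827,1.5228)
sweep = 180° − θ = 41.2098°

center=(21.3132,2.9985) T_A=(20.9835,0.7482) T_B=(19.5827,1.5228) sweep=41.2098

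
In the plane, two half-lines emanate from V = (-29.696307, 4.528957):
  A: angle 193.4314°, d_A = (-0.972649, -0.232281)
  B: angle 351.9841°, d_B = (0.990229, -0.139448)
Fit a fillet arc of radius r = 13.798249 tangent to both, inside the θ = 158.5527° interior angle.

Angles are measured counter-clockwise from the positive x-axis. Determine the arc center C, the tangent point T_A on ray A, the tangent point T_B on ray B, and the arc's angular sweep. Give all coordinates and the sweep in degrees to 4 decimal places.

center=(-29.0329,-9.4989) T_A=(-32.2379,3.9220) T_B=(-27.1087,4.1646) sweep=21.4473

bisector direction at 272.7077° = (0.047242,-0.998883)
center distance |VC| = r/sin(θ/2) = 13.798249/sin(79.2763°) = 14.043504
C = V + |VC|·bis = (-29.0329,-9.4989)
T_A = V + ((C−V)·d_A)·d_A = V + 2.6131·d_A = (-32.2379,3.9220)
T_B = V + ((C−V)·d_B)·d_B = V + 2.6131·d_B = (-27.1087,4.1646)
sweep = 180° − θ = 21.4473°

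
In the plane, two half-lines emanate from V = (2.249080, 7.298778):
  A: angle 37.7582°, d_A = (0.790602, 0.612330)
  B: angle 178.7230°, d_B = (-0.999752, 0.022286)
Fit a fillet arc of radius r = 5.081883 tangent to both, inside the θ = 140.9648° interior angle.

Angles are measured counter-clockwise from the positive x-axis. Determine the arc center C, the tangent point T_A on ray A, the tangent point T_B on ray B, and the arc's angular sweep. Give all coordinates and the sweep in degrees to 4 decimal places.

center=(0.5614,12.4195) T_A=(3.6732,8.4018) T_B=(0.4482,7.3389) sweep=39.0352

bisector direction at 108.2406° = (-0.313008,0.949750)
center distance |VC| = r/sin(θ/2) = 5.081883/sin(70.4824°) = 5.391696
C = V + |VC|·bis = (0.5614,12.4195)
T_A = V + ((C−V)·d_A)·d_A = V + 1.8013·d_A = (3.6732,8.4018)
T_B = V + ((C−V)·d_B)·d_B = V + 1.8013·d_B = (0.4482,7.3389)
sweep = 180° − θ = 39.0352°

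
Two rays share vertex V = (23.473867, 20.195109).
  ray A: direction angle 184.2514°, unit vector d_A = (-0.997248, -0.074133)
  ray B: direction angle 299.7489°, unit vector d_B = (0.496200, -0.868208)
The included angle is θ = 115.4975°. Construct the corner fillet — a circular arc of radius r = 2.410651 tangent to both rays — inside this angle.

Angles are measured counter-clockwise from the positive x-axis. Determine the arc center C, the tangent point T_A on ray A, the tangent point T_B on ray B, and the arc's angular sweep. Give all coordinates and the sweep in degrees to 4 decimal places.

center=(22.1357,17.6783) T_A=(21.9570,20.0823) T_B=(24.2286,18.8745) sweep=64.5025

bisector direction at 242.0001° = (-0.469469,-0.882949)
center distance |VC| = r/sin(θ/2) = 2.410651/sin(57.7488°) = 2.850426
C = V + |VC|·bis = (22.1357,17.6783)
T_A = V + ((C−V)·d_A)·d_A = V + 1.5211·d_A = (21.9570,20.0823)
T_B = V + ((C−V)·d_B)·d_B = V + 1.5211·d_B = (24.2286,18.8745)
sweep = 180° − θ = 64.5025°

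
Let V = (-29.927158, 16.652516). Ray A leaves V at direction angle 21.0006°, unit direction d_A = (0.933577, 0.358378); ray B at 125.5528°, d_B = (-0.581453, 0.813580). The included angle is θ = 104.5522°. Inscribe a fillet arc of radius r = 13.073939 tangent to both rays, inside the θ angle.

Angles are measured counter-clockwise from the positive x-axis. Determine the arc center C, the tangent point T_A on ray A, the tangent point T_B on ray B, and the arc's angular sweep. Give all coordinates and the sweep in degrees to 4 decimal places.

bisector direction at 73.2767° = (0.287750,0.957706)
center distance |VC| = r/sin(θ/2) = 13.073939/sin(52.2761°) = 16.529029
C = V + |VC|·bis = (-25.1709,32.4825)
T_A = V + ((C−V)·d_A)·d_A = V + 10.1134·d_A = (-20.4855,20.2769)
T_B = V + ((C−V)·d_B)·d_B = V + 10.1134·d_B = (-35.8076,24.8806)
sweep = 180° − θ = 75.4478°

center=(-25.1709,32.4825) T_A=(-20.4855,20.2769) T_B=(-35.8076,24.8806) sweep=75.4478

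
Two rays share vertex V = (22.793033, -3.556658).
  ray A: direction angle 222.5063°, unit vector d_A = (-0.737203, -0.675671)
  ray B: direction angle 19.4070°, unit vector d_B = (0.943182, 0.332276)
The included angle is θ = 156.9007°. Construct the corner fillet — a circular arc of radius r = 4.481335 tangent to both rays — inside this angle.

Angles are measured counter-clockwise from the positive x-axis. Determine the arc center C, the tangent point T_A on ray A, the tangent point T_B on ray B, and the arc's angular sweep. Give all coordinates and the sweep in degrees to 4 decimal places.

center=(25.1458,-7.4791) T_A=(22.1179,-4.1754) T_B=(23.6568,-3.2524) sweep=23.0993

bisector direction at 300.9566° = (0.514389,-0.857557)
center distance |VC| = r/sin(θ/2) = 4.481335/sin(78.4504°) = 4.573950
C = V + |VC|·bis = (25.1458,-7.4791)
T_A = V + ((C−V)·d_A)·d_A = V + 0.9158·d_A = (22.1179,-4.1754)
T_B = V + ((C−V)·d_B)·d_B = V + 0.9158·d_B = (23.6568,-3.2524)
sweep = 180° − θ = 23.0993°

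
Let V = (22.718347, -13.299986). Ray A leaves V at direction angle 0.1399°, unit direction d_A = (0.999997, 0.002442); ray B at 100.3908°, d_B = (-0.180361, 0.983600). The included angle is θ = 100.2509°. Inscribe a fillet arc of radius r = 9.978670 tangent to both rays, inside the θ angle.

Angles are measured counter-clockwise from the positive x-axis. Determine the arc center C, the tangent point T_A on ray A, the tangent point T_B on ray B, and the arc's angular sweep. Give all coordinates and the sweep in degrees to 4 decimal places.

center=(31.0299,-3.3010) T_A=(31.0543,-13.2796) T_B=(21.2149,-5.1008) sweep=79.7491

bisector direction at 50.2654° = (0.639233,0.769013)
center distance |VC| = r/sin(θ/2) = 9.978670/sin(50.1255°) = 13.002372
C = V + |VC|·bis = (31.0299,-3.3010)
T_A = V + ((C−V)·d_A)·d_A = V + 8.3359·d_A = (31.0543,-13.2796)
T_B = V + ((C−V)·d_B)·d_B = V + 8.3359·d_B = (21.2149,-5.1008)
sweep = 180° − θ = 79.7491°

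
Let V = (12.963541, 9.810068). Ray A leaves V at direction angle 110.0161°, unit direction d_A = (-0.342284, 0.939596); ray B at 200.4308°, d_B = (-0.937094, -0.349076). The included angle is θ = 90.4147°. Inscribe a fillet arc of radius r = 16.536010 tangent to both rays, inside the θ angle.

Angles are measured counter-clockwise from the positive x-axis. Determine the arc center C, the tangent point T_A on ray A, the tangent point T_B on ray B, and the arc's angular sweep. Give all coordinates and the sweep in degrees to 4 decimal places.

bisector direction at 155.2234° = (-0.907949,0.419081)
center distance |VC| = r/sin(θ/2) = 16.536010/sin(45.2073°) = 23.301276
C = V + |VC|·bis = (-8.1928,19.5752)
T_A = V + ((C−V)·d_A)·d_A = V + 16.4168·d_A = (7.3443,25.2352)
T_B = V + ((C−V)·d_B)·d_B = V + 16.4168·d_B = (-2.4205,4.0794)
sweep = 180° − θ = 89.5853°

center=(-8.1928,19.5752) T_A=(7.3443,25.2352) T_B=(-2.4205,4.0794) sweep=89.5853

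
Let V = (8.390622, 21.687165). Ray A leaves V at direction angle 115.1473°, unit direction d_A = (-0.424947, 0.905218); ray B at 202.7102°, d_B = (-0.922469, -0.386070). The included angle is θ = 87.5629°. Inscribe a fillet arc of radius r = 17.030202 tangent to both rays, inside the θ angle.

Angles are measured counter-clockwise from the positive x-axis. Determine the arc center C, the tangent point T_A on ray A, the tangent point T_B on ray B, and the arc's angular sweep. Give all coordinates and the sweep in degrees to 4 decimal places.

center=(-14.5769,30.5364) T_A=(0.8391,37.7733) T_B=(-8.0021,14.8265) sweep=92.4371

bisector direction at 158.9288° = (-0.933134,0.359529)
center distance |VC| = r/sin(θ/2) = 17.030202/sin(43.7814°) = 24.613339
C = V + |VC|·bis = (-14.5769,30.5364)
T_A = V + ((C−V)·d_A)·d_A = V + 17.7704·d_A = (0.8391,37.7733)
T_B = V + ((C−V)·d_B)·d_B = V + 17.7704·d_B = (-8.0021,14.8265)
sweep = 180° − θ = 92.4371°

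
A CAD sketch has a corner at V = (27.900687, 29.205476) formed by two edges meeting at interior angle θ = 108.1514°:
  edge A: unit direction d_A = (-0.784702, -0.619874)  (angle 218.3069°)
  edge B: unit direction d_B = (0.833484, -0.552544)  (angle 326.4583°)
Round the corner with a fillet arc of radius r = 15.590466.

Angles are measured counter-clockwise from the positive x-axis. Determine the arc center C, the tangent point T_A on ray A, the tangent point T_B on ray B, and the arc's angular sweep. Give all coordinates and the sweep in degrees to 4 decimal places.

bisector direction at 272.3826° = (0.041572,-0.999136)
center distance |VC| = r/sin(θ/2) = 15.590466/sin(54.0757°) = 19.252412
C = V + |VC|·bis = (28.7011,9.9697)
T_A = V + ((C−V)·d_A)·d_A = V + 11.2957·d_A = (19.0369,22.2036)
T_B = V + ((C−V)·d_B)·d_B = V + 11.2957·d_B = (37.3155,22.9641)
sweep = 180° − θ = 71.8486°

center=(28.7011,9.9697) T_A=(19.0369,22.2036) T_B=(37.3155,22.9641) sweep=71.8486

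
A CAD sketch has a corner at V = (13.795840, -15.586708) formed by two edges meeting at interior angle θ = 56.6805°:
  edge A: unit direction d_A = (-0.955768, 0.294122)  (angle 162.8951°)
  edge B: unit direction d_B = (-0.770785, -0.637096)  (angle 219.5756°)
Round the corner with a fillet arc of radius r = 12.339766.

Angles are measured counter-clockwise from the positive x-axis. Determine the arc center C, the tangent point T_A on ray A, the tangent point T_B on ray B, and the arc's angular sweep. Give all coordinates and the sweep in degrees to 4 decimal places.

center=(-11.7005,-20.6515) T_A=(-8.0711,-8.8575) T_B=(-3.8389,-30.1628) sweep=123.3195

bisector direction at 191.2354° = (-0.980835,-0.194840)
center distance |VC| = r/sin(θ/2) = 12.339766/sin(28.3403°) = 25.994510
C = V + |VC|·bis = (-11.7005,-20.6515)
T_A = V + ((C−V)·d_A)·d_A = V + 22.8789·d_A = (-8.0711,-8.8575)
T_B = V + ((C−V)·d_B)·d_B = V + 22.8789·d_B = (-3.8389,-30.1628)
sweep = 180° − θ = 123.3195°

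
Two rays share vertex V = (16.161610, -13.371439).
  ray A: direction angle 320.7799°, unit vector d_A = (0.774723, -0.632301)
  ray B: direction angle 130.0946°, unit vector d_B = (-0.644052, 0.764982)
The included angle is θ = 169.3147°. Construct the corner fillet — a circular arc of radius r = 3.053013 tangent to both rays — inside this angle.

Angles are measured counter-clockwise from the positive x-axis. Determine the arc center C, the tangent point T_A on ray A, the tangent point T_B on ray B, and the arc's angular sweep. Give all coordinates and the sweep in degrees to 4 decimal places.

bisector direction at 45.4373° = (0.701690,0.712482)
center distance |VC| = r/sin(θ/2) = 3.053013/sin(84.6573°) = 3.066334
C = V + |VC|·bis = (18.3132,-11.1867)
T_A = V + ((C−V)·d_A)·d_A = V + 0.2855·d_A = (16.3828,-13.5520)
T_B = V + ((C−V)·d_B)·d_B = V + 0.2855·d_B = (15.9777,-13.1530)
sweep = 180° − θ = 10.6853°

center=(18.3132,-11.1867) T_A=(16.3828,-13.5520) T_B=(15.9777,-13.1530) sweep=10.6853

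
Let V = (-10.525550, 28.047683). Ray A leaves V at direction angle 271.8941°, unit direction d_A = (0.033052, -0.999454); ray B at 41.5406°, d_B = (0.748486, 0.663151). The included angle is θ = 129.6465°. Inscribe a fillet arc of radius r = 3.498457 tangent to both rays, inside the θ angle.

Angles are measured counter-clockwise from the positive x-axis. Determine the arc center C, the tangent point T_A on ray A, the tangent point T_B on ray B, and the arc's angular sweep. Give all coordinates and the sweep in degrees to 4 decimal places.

bisector direction at 336.7173° = (0.918566,-0.395267)
center distance |VC| = r/sin(θ/2) = 3.498457/sin(64.8233°) = 3.865699
C = V + |VC|·bis = (-6.9746,26.5197)
T_A = V + ((C−V)·d_A)·d_A = V + 1.6445·d_A = (-10.4712,26.4041)
T_B = V + ((C−V)·d_B)·d_B = V + 1.6445·d_B = (-9.2947,29.1382)
sweep = 180° − θ = 50.3535°

center=(-6.9746,26.5197) T_A=(-10.4712,26.4041) T_B=(-9.2947,29.1382) sweep=50.3535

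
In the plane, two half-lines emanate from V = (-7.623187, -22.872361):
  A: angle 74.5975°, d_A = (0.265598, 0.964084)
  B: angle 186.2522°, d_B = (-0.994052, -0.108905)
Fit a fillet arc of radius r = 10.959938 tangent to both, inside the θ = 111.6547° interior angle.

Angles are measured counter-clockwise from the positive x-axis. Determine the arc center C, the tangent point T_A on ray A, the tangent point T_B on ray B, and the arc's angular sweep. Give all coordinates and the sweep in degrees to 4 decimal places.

bisector direction at 130.4249° = (-0.648450,0.761257)
center distance |VC| = r/sin(θ/2) = 10.959938/sin(55.8274°) = 13.247059
C = V + |VC|·bis = (-16.2132,-12.7879)
T_A = V + ((C−V)·d_A)·d_A = V + 7.4407·d_A = (-5.6469,-15.6989)
T_B = V + ((C−V)·d_B)·d_B = V + 7.4407·d_B = (-15.0197,-23.6827)
sweep = 180° − θ = 68.3453°

center=(-16.2132,-12.7879) T_A=(-5.6469,-15.6989) T_B=(-15.0197,-23.6827) sweep=68.3453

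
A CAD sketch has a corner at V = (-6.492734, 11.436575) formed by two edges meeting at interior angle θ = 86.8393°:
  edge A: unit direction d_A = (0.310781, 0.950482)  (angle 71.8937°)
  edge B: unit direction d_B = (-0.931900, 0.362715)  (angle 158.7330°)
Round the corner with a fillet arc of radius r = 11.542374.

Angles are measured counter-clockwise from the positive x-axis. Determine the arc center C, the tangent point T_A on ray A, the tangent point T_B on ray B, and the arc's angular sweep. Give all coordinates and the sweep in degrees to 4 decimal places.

center=(-13.6728,26.6171) T_A=(-2.7020,23.0299) T_B=(-17.8594,15.8607) sweep=93.1607

bisector direction at 115.3133° = (-0.427569,0.903983)
center distance |VC| = r/sin(θ/2) = 11.542374/sin(43.4196°) = 16.792898
C = V + |VC|·bis = (-13.6728,26.6171)
T_A = V + ((C−V)·d_A)·d_A = V + 12.1973·d_A = (-2.7020,23.0299)
T_B = V + ((C−V)·d_B)·d_B = V + 12.1973·d_B = (-17.8594,15.8607)
sweep = 180° − θ = 93.1607°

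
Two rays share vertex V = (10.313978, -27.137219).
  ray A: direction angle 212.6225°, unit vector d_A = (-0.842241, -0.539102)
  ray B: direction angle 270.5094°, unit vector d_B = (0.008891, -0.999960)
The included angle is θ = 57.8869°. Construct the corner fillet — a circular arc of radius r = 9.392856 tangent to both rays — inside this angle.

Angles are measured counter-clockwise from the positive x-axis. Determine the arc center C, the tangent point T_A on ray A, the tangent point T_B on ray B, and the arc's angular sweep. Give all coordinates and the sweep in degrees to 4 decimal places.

bisector direction at 241.5660° = (-0.476147,-0.879366)
center distance |VC| = r/sin(θ/2) = 9.392856/sin(28.9434°) = 19.408887
C = V + |VC|·bis = (1.0725,-44.2047)
T_A = V + ((C−V)·d_A)·d_A = V + 16.9847·d_A = (-3.9912,-36.2937)
T_B = V + ((C−V)·d_B)·d_B = V + 16.9847·d_B = (10.4650,-44.1212)
sweep = 180° − θ = 122.1131°

center=(1.0725,-44.2047) T_A=(-3.9912,-36.2937) T_B=(10.4650,-44.1212) sweep=122.1131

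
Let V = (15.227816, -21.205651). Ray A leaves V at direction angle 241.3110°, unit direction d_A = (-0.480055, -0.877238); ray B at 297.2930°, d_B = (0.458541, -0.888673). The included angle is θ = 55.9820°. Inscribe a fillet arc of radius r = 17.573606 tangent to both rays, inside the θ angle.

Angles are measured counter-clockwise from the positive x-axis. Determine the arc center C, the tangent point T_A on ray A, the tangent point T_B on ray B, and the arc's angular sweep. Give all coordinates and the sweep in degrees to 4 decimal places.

center=(14.7717,-58.6467) T_A=(-0.6446,-50.2104) T_B=(30.3889,-50.5885) sweep=124.0180

bisector direction at 269.3020° = (-0.012182,-0.999926)
center distance |VC| = r/sin(θ/2) = 17.573606/sin(27.9910°) = 37.443800
C = V + |VC|·bis = (14.7717,-58.6467)
T_A = V + ((C−V)·d_A)·d_A = V + 33.0637·d_A = (-0.6446,-50.2104)
T_B = V + ((C−V)·d_B)·d_B = V + 33.0637·d_B = (30.3889,-50.5885)
sweep = 180° − θ = 124.0180°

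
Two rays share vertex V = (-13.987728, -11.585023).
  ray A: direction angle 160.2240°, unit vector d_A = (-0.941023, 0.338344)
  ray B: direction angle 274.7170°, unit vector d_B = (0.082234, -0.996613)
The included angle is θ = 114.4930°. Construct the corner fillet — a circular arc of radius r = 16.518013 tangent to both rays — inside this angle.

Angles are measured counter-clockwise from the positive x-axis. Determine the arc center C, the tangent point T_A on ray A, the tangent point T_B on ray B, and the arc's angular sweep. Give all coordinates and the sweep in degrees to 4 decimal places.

center=(-29.5760,-23.5335) T_A=(-23.9872,-7.9897) T_B=(-13.1139,-22.1752) sweep=65.5070

bisector direction at 217.4705° = (-0.793667,-0.608353)
center distance |VC| = r/sin(θ/2) = 16.518013/sin(57.2465°) = 19.640780
C = V + |VC|·bis = (-29.5760,-23.5335)
T_A = V + ((C−V)·d_A)·d_A = V + 10.6262·d_A = (-23.9872,-7.9897)
T_B = V + ((C−V)·d_B)·d_B = V + 10.6262·d_B = (-13.1139,-22.1752)
sweep = 180° − θ = 65.5070°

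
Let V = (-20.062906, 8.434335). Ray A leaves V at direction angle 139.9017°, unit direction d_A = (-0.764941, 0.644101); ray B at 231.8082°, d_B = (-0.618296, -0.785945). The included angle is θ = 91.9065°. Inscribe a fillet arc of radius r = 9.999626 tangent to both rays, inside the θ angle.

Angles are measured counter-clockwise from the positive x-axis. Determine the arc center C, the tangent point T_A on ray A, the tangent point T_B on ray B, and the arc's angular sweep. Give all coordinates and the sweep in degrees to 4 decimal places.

center=(-33.9024,7.0152) T_A=(-27.4616,14.6643) T_B=(-26.0433,0.8324) sweep=88.0935

bisector direction at 185.8550° = (-0.994783,-0.102010)
center distance |VC| = r/sin(θ/2) = 9.999626/sin(45.9532°) = 13.912083
C = V + |VC|·bis = (-33.9024,7.0152)
T_A = V + ((C−V)·d_A)·d_A = V + 9.6723·d_A = (-27.4616,14.6643)
T_B = V + ((C−V)·d_B)·d_B = V + 9.6723·d_B = (-26.0433,0.8324)
sweep = 180° − θ = 88.0935°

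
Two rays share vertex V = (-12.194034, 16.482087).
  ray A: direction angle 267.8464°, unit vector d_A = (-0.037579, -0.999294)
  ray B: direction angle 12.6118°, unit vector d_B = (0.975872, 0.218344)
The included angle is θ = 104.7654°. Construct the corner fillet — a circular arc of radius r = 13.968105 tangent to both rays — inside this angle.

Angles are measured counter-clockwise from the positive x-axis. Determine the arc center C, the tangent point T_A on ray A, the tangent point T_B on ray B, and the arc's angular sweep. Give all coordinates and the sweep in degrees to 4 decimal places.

bisector direction at 320.2291° = (0.768609,-0.639719)
center distance |VC| = r/sin(θ/2) = 13.968105/sin(52.3827°) = 17.634150
C = V + |VC|·bis = (1.3597,5.2012)
T_A = V + ((C−V)·d_A)·d_A = V + 10.7636·d_A = (-12.5985,5.7261)
T_B = V + ((C−V)·d_B)·d_B = V + 10.7636·d_B = (-1.6901,18.8323)
sweep = 180° − θ = 75.2346°

center=(1.3597,5.2012) T_A=(-12.5985,5.7261) T_B=(-1.6901,18.8323) sweep=75.2346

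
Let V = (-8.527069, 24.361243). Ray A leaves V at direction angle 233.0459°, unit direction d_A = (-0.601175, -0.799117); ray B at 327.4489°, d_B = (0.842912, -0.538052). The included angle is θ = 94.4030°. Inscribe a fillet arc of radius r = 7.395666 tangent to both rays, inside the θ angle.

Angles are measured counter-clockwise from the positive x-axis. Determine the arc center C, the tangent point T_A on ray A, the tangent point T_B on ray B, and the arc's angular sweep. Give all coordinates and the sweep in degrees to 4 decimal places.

bisector direction at 280.2474° = (0.177899,-0.984049)
center distance |VC| = r/sin(θ/2) = 7.395666/sin(47.2015°) = 10.079304
C = V + |VC|·bis = (-6.7340,14.4427)
T_A = V + ((C−V)·d_A)·d_A = V + 6.8481·d_A = (-12.6440,18.8888)
T_B = V + ((C−V)·d_B)·d_B = V + 6.8481·d_B = (-2.7547,20.6766)
sweep = 180° − θ = 85.5970°

center=(-6.7340,14.4427) T_A=(-12.6440,18.8888) T_B=(-2.7547,20.6766) sweep=85.5970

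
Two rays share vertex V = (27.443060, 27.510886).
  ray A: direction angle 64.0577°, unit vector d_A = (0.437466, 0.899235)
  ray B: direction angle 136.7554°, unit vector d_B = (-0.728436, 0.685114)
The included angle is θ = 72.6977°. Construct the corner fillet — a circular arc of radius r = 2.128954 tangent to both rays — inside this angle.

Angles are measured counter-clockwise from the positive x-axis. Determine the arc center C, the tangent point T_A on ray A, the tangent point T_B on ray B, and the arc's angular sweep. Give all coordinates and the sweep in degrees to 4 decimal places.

bisector direction at 100.4065° = (-0.180632,0.983551)
center distance |VC| = r/sin(θ/2) = 2.128954/sin(36.3488°) = 3.591958
C = V + |VC|·bis = (26.7942,31.0438)
T_A = V + ((C−V)·d_A)·d_A = V + 2.8930·d_A = (28.7087,30.1124)
T_B = V + ((C−V)·d_B)·d_B = V + 2.8930·d_B = (25.3357,29.4930)
sweep = 180° − θ = 107.3023°

center=(26.7942,31.0438) T_A=(28.7087,30.1124) T_B=(25.3357,29.4930) sweep=107.3023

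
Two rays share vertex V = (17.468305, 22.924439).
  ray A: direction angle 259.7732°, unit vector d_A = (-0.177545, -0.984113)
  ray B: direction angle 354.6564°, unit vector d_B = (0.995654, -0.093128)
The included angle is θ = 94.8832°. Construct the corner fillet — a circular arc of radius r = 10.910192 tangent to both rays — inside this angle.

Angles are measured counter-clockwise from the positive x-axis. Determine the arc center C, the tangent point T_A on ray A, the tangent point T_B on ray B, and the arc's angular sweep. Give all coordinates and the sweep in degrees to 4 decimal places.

bisector direction at 307.2148° = (0.604805,-0.796374)
center distance |VC| = r/sin(θ/2) = 10.910192/sin(47.4416°) = 14.811790
C = V + |VC|·bis = (26.4265,11.1287)
T_A = V + ((C−V)·d_A)·d_A = V + 10.0178·d_A = (15.6897,13.0658)
T_B = V + ((C−V)·d_B)·d_B = V + 10.0178·d_B = (27.4426,21.9915)
sweep = 180° − θ = 85.1168°

center=(26.4265,11.1287) T_A=(15.6897,13.0658) T_B=(27.4426,21.9915) sweep=85.1168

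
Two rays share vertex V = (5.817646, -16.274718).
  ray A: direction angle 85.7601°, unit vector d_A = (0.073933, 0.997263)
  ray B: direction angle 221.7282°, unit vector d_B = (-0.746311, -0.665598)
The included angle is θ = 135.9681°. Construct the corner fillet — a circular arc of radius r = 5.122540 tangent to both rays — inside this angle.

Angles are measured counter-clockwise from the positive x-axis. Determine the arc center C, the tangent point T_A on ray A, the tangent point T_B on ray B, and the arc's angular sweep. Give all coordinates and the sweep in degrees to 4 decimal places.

bisector direction at 153.7441° = (-0.896828,0.442380)
center distance |VC| = r/sin(θ/2) = 5.122540/sin(67.9840°) = 5.525459
C = V + |VC|·bis = (0.8623,-13.8304)
T_A = V + ((C−V)·d_A)·d_A = V + 2.0713·d_A = (5.9708,-14.2091)
T_B = V + ((C−V)·d_B)·d_B = V + 2.0713·d_B = (4.2718,-17.6534)
sweep = 180° − θ = 44.0319°

center=(0.8623,-13.8304) T_A=(5.9708,-14.2091) T_B=(4.2718,-17.6534) sweep=44.0319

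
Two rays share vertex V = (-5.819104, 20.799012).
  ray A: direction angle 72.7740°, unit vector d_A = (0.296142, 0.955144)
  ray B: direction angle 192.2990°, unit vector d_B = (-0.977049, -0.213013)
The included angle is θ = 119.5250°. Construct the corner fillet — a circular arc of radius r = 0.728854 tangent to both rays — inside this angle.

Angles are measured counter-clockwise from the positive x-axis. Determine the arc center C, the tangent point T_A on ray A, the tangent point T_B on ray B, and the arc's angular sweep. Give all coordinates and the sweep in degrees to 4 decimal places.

bisector direction at 132.5365° = (-0.676060,0.736847)
center distance |VC| = r/sin(θ/2) = 0.728854/sin(59.7625°) = 0.843634
C = V + |VC|·bis = (-6.3895,21.4206)
T_A = V + ((C−V)·d_A)·d_A = V + 0.4248·d_A = (-5.6933,21.2048)
T_B = V + ((C−V)·d_B)·d_B = V + 0.4248·d_B = (-6.2342,20.7085)
sweep = 180° − θ = 60.4750°

center=(-6.3895,21.4206) T_A=(-5.6933,21.2048) T_B=(-6.2342,20.7085) sweep=60.4750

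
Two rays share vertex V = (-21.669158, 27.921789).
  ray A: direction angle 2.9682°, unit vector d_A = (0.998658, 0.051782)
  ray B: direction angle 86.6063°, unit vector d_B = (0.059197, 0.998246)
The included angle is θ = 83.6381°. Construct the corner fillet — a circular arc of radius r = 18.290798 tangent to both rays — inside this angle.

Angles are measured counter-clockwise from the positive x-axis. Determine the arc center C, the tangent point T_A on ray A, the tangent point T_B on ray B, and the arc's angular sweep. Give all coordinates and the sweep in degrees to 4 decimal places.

center=(-2.2003,47.2466) T_A=(-1.2531,28.9804) T_B=(-20.4590,48.3294) sweep=96.3619

bisector direction at 44.7873° = (0.709728,0.704476)
center distance |VC| = r/sin(θ/2) = 18.290798/sin(41.8190°) = 27.431522
C = V + |VC|·bis = (-2.2003,47.2466)
T_A = V + ((C−V)·d_A)·d_A = V + 20.4435·d_A = (-1.2531,28.9804)
T_B = V + ((C−V)·d_B)·d_B = V + 20.4435·d_B = (-20.4590,48.3294)
sweep = 180° − θ = 96.3619°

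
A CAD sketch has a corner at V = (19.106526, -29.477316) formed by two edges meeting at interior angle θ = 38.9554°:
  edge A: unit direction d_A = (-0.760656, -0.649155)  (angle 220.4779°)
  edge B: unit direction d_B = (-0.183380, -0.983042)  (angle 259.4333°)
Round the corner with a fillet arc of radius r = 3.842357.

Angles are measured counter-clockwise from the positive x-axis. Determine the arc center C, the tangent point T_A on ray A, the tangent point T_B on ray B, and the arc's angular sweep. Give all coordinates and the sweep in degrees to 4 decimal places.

bisector direction at 239.9556° = (-0.500671,-0.865638)
center distance |VC| = r/sin(θ/2) = 3.842357/sin(19.4777°) = 11.523385
C = V + |VC|·bis = (13.3371,-39.4524)
T_A = V + ((C−V)·d_A)·d_A = V + 10.8639·d_A = (10.8428,-36.5297)
T_B = V + ((C−V)·d_B)·d_B = V + 10.8639·d_B = (17.1143,-40.1570)
sweep = 180° − θ = 141.0446°

center=(13.3371,-39.4524) T_A=(10.8428,-36.5297) T_B=(17.1143,-40.1570) sweep=141.0446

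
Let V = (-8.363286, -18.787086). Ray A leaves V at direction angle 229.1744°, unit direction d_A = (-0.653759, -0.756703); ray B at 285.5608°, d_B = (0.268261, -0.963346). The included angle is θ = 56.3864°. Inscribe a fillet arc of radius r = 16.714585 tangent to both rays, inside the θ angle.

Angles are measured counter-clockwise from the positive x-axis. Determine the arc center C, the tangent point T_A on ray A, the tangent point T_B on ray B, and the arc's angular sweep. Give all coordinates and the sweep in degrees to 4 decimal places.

center=(-16.1005,-53.3095) T_A=(-28.7484,-42.3822) T_B=(0.0015,-48.8256) sweep=123.6136

bisector direction at 257.3676° = (-0.218695,-0.975793)
center distance |VC| = r/sin(θ/2) = 16.714585/sin(28.1932°) = 35.378814
C = V + |VC|·bis = (-16.1005,-53.3095)
T_A = V + ((C−V)·d_A)·d_A = V + 31.1815·d_A = (-28.7484,-42.3822)
T_B = V + ((C−V)·d_B)·d_B = V + 31.1815·d_B = (0.0015,-48.8256)
sweep = 180° − θ = 123.6136°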